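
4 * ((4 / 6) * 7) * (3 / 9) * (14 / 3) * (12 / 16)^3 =49 / 4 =12.25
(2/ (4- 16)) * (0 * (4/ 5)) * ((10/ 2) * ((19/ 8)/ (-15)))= 0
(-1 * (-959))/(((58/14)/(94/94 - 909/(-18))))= 691439/58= 11921.36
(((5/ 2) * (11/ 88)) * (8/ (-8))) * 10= -25/ 8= -3.12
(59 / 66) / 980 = 59 / 64680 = 0.00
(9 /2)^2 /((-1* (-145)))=81 /580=0.14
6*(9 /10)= 27 /5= 5.40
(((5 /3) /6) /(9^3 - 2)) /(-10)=-1 /26172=-0.00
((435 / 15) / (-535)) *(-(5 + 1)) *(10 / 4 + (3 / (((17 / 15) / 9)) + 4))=89697 / 9095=9.86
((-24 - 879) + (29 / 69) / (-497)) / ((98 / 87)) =-449015816 / 560119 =-801.64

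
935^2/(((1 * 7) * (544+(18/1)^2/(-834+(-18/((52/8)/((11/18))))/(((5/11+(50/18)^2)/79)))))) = 11726026258925/51041131904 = 229.74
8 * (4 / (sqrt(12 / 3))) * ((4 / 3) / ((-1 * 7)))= -64 / 21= -3.05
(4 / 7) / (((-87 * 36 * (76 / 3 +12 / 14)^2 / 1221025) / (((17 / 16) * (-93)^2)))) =-16756223757 / 5614400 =-2984.51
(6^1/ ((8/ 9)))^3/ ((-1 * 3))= -6561/ 64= -102.52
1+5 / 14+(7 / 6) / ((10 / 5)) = 163 / 84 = 1.94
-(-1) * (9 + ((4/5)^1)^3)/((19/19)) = 1189/125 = 9.51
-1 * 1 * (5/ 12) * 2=-5/ 6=-0.83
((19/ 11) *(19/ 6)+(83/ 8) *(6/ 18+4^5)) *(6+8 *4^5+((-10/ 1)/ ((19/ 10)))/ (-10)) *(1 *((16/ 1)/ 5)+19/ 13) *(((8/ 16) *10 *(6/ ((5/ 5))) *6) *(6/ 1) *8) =9539405763205536/ 2717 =3511006905854.08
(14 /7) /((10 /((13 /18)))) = 13 /90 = 0.14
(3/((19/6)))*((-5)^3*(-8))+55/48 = 865045/912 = 948.51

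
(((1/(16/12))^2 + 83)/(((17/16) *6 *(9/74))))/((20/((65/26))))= 49469/3672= 13.47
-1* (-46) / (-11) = -46 / 11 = -4.18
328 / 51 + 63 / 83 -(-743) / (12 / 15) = 15847343 / 16932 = 935.94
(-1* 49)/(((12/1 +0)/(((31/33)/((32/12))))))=-1519/1056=-1.44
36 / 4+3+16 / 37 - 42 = -1094 / 37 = -29.57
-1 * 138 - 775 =-913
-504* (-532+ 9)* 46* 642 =7784398944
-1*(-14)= 14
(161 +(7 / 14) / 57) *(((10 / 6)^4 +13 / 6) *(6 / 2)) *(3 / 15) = 5877271 / 6156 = 954.72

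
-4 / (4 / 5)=-5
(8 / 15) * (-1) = -8 / 15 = -0.53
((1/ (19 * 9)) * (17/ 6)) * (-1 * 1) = -17/ 1026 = -0.02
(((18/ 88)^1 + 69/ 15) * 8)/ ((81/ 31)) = 65534/ 4455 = 14.71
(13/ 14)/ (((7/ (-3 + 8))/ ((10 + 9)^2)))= 23465/ 98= 239.44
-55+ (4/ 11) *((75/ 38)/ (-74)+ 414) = 738778/ 7733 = 95.54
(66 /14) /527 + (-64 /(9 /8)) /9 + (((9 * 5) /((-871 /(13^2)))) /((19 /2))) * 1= -2750605465 /380383857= -7.23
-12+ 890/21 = 638/21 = 30.38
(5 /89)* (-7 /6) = -35 /534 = -0.07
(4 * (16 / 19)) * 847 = 54208 / 19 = 2853.05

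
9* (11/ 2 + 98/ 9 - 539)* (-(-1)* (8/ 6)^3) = -301024/ 27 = -11149.04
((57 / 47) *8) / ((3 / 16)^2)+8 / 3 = 13096 / 47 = 278.64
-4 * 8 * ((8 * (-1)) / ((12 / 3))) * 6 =384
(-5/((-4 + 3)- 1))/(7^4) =5/4802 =0.00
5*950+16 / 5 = 23766 / 5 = 4753.20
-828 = -828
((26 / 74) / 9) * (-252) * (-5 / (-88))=-455 / 814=-0.56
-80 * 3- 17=-257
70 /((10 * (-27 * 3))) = -7 /81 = -0.09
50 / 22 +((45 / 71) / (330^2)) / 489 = 190954501 / 84019980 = 2.27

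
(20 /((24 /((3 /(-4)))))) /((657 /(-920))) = 575 /657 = 0.88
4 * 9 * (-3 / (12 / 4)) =-36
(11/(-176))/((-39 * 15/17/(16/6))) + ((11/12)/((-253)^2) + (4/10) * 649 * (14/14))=10604697479/40849380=259.60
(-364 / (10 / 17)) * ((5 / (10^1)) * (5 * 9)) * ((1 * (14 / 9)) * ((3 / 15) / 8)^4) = -0.01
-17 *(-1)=17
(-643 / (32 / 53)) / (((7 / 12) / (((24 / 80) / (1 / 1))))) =-306711 / 560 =-547.70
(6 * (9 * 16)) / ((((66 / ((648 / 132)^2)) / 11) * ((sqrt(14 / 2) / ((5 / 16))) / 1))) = 131220 * sqrt(7) / 847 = 409.89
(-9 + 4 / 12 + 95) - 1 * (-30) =349 / 3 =116.33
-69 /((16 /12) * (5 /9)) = -93.15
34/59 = 0.58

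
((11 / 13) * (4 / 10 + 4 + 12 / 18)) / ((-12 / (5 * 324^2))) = -2437776 / 13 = -187521.23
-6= -6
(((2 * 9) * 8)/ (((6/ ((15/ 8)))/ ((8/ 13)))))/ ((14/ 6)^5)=87480/ 218491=0.40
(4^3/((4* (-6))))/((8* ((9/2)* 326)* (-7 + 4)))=1/13203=0.00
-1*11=-11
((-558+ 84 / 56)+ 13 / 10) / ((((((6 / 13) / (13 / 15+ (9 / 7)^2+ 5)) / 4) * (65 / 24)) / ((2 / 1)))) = -490974464 / 18375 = -26719.70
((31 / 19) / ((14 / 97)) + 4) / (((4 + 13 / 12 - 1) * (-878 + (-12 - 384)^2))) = 12213 / 508123973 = 0.00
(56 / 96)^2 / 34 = 49 / 4896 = 0.01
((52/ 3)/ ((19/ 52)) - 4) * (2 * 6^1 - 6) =4952/ 19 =260.63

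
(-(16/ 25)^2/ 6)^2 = 0.00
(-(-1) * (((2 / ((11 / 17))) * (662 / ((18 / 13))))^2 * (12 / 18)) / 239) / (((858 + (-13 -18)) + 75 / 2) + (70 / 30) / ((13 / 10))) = 1113022310608 / 158280945669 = 7.03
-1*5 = -5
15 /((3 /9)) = 45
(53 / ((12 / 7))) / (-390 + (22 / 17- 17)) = -6307 / 82764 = -0.08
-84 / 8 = -10.50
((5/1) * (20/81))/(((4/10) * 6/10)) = 1250/243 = 5.14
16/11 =1.45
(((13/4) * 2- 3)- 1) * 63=315/2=157.50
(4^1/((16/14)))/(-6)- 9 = -115/12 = -9.58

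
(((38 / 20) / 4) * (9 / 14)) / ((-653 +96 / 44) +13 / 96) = -11286 / 24049235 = -0.00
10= 10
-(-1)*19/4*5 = 95/4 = 23.75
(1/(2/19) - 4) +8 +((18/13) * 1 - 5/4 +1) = 761/52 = 14.63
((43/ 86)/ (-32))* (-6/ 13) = 3/ 416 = 0.01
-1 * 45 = -45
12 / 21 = 4 / 7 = 0.57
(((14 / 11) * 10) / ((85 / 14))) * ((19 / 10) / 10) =1862 / 4675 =0.40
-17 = -17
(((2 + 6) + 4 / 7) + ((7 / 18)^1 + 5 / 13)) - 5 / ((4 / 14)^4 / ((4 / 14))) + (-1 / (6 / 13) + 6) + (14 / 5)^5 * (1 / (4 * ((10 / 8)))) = -17073692777 / 102375000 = -166.78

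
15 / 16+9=159 / 16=9.94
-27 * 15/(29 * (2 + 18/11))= -891/232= -3.84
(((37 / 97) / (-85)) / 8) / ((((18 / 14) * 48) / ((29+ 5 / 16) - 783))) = 0.01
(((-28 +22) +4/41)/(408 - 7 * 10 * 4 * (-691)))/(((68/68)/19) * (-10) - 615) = 2299/46484163280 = 0.00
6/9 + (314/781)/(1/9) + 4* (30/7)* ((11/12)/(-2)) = -58585/16401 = -3.57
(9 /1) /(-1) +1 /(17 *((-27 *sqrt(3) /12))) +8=-1 - 4 *sqrt(3) /459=-1.02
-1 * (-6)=6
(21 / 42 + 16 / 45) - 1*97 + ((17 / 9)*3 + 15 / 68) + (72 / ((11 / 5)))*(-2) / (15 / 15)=-5241257 / 33660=-155.71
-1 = -1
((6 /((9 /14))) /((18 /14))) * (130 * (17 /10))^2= 9572836 /27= 354549.48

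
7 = 7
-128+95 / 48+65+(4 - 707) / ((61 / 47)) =-1764637 / 2928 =-602.68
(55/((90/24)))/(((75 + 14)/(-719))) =-31636/267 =-118.49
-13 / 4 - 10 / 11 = -183 / 44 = -4.16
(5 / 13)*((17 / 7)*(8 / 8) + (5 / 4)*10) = 1045 / 182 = 5.74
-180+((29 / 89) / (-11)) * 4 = -176336 / 979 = -180.12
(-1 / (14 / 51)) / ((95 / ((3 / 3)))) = -51 / 1330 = -0.04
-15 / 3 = -5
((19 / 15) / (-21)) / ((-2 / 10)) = 19 / 63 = 0.30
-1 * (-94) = 94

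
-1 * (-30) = 30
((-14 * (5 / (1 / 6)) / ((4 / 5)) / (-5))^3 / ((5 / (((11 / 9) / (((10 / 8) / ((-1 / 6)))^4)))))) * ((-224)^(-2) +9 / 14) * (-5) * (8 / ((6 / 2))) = -2483789 / 3240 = -766.60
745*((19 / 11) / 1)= 14155 / 11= 1286.82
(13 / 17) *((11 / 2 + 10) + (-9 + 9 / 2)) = 143 / 17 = 8.41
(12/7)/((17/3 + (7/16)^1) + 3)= 576/3059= 0.19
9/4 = 2.25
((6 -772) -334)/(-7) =1100/7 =157.14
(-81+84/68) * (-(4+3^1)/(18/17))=1582/3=527.33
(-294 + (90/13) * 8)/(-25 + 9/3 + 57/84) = 28952/2587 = 11.19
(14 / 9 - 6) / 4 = -10 / 9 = -1.11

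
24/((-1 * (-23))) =24/23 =1.04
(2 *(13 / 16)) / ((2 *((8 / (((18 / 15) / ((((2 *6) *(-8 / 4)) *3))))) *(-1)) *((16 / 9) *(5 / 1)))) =39 / 204800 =0.00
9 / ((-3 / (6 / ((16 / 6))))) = -27 / 4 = -6.75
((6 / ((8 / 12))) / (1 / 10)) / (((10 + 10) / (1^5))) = 9 / 2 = 4.50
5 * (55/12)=275/12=22.92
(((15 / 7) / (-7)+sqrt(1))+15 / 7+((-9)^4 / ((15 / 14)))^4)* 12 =16873629291835844.14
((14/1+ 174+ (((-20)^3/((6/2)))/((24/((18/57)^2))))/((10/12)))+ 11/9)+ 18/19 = 574661/3249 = 176.87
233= 233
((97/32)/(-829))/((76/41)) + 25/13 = 50351499/26209664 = 1.92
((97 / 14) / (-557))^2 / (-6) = -9409 / 364852824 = -0.00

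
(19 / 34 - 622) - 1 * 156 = -26433 / 34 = -777.44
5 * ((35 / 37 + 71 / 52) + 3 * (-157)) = -2343.44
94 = 94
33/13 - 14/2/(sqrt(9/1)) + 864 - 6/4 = 67291/78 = 862.71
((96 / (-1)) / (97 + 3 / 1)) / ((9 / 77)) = -616 / 75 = -8.21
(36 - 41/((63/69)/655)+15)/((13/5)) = -3082970/273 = -11292.93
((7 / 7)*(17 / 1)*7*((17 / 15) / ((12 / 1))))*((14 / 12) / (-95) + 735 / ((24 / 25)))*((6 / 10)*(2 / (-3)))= -3531342731 / 1026000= -3441.85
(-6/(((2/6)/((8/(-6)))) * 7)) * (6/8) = 18/7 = 2.57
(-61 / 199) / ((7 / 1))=-61 / 1393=-0.04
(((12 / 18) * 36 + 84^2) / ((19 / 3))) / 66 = 3540 / 209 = 16.94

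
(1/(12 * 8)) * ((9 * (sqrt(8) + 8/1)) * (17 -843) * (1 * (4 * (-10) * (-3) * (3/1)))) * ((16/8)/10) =-44604 -11151 * sqrt(2) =-60373.90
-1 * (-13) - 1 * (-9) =22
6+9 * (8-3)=51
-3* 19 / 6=-19 / 2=-9.50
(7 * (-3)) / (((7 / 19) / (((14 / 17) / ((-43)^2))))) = -0.03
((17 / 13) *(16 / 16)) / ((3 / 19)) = 323 / 39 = 8.28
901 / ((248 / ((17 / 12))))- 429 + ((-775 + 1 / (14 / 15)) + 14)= -24660541 / 20832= -1183.78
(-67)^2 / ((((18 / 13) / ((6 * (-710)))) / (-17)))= 704368990 / 3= 234789663.33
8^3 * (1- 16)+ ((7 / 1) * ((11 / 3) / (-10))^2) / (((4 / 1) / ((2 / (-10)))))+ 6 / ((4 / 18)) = -137754847 / 18000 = -7653.05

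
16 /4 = 4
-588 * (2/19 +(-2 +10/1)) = -90552/19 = -4765.89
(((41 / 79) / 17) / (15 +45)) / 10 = 0.00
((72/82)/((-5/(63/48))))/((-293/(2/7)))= 27/120130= 0.00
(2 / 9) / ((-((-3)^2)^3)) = -2 / 6561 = -0.00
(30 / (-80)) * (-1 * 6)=9 / 4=2.25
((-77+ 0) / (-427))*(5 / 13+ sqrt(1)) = 198 / 793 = 0.25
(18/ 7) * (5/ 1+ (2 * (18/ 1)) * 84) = 54522/ 7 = 7788.86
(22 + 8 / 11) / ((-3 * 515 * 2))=-25 / 3399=-0.01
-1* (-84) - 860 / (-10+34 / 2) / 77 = 44416 / 539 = 82.40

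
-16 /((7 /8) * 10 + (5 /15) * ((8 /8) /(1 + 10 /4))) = -1344 /743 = -1.81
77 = 77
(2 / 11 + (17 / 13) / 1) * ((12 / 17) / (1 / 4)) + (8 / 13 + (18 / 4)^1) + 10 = 93939 / 4862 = 19.32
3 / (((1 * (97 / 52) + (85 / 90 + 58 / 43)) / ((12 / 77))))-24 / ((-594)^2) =1935320626 / 17224953669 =0.11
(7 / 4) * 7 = 49 / 4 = 12.25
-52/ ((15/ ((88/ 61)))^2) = -402688/ 837225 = -0.48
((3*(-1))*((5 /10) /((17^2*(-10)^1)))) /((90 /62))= 31 /86700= 0.00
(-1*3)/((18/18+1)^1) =-3/2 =-1.50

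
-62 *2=-124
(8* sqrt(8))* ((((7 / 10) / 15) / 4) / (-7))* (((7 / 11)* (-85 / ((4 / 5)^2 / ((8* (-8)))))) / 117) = -4760* sqrt(2) / 3861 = -1.74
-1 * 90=-90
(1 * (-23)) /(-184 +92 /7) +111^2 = 640699 /52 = 12321.13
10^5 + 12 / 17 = 1700012 / 17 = 100000.71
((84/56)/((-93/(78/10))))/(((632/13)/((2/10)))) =-507/979600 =-0.00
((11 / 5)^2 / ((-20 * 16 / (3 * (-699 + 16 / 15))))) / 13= 1266749 / 520000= 2.44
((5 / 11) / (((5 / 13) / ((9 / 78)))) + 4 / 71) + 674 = 1053089 / 1562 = 674.19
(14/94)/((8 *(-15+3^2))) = -7/2256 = -0.00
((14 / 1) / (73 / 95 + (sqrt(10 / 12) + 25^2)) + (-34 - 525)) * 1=-11852753397301 / 21204343099 - 126350 * sqrt(30) / 21204343099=-558.98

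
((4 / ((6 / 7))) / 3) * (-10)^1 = -140 / 9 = -15.56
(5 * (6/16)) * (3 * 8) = 45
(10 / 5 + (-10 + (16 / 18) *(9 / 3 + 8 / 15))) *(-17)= 11152 / 135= 82.61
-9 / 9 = -1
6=6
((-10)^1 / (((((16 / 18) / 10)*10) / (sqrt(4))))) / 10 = -9 / 4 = -2.25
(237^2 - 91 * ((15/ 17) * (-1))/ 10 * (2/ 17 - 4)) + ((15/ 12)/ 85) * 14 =32447783/ 578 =56138.03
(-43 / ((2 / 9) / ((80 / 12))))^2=1664100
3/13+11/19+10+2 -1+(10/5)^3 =4893/247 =19.81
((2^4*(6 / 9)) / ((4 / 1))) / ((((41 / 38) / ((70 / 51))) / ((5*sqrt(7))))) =106400*sqrt(7) / 6273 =44.88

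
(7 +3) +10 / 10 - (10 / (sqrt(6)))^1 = 11 - 5 *sqrt(6) / 3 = 6.92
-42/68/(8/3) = -63/272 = -0.23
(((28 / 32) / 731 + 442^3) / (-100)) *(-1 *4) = 504979993031 / 146200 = 3454035.52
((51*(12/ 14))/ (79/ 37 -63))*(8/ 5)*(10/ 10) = -22644/ 19705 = -1.15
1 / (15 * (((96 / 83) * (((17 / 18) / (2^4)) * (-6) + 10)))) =83 / 13890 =0.01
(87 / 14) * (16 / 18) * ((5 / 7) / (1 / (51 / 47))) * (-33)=-325380 / 2303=-141.29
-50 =-50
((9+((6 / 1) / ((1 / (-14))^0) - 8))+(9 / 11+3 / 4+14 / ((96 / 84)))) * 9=2061 / 11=187.36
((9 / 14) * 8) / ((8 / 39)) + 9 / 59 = 20835 / 826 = 25.22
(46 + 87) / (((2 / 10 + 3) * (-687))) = -665 / 10992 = -0.06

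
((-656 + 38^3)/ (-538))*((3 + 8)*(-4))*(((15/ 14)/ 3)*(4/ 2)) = 5963760/ 1883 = 3167.16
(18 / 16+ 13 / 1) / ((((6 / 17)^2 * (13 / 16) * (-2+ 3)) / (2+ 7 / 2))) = 359227 / 468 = 767.58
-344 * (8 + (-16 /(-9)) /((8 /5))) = -28208 /9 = -3134.22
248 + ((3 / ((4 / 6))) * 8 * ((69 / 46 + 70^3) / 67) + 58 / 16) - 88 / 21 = 2077258195 / 11256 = 184546.75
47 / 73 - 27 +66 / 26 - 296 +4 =-299711 / 949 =-315.82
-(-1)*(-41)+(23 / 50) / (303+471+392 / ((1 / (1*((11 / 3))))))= -13599631 / 331700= -41.00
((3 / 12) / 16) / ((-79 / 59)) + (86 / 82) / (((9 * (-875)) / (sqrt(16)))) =-0.01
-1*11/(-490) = 0.02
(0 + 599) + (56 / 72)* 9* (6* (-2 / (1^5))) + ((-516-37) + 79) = 41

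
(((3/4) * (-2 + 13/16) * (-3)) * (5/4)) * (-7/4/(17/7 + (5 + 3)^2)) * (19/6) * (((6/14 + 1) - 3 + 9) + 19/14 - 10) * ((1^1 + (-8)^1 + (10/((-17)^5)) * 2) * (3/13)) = -75347703039/137867112448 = -0.55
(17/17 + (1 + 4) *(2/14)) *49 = 84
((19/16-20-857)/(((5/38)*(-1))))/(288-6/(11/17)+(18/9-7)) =2928717/120440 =24.32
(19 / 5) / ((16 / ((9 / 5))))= 171 / 400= 0.43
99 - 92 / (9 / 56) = -4261 / 9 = -473.44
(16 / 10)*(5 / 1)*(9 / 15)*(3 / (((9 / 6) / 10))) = 96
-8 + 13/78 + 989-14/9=17633/18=979.61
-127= -127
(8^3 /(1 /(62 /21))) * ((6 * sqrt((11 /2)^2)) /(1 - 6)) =-349184 /35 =-9976.69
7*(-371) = -2597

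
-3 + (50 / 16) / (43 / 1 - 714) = -16129 / 5368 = -3.00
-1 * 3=-3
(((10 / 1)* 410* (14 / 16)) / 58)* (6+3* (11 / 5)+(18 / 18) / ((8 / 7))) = 773465 / 928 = 833.48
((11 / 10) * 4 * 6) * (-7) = -924 / 5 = -184.80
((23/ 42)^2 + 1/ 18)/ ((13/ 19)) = 3971/ 7644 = 0.52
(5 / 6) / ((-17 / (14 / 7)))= -5 / 51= -0.10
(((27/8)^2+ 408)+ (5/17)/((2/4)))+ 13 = 471081/1088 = 432.98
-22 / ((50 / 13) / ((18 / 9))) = -286 / 25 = -11.44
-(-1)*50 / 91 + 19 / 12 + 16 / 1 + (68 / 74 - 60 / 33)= 7659335 / 444444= 17.23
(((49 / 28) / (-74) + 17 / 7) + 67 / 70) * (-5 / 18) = -34831 / 37296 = -0.93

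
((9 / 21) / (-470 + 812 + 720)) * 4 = 2 / 1239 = 0.00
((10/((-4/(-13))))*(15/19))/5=5.13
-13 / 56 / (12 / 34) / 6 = -221 / 2016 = -0.11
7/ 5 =1.40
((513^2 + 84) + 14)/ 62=263267/ 62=4246.24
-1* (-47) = 47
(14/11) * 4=56/11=5.09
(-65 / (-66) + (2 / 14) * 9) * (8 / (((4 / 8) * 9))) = 4.04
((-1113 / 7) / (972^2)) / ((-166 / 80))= 265 / 3267378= 0.00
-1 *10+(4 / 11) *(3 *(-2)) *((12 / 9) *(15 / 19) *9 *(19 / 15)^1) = -398 / 11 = -36.18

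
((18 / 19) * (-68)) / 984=-51 / 779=-0.07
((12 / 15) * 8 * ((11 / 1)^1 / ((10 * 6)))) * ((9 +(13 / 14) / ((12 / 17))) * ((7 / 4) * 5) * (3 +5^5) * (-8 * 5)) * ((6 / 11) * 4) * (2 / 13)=-4447855.59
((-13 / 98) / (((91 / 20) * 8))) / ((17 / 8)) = -10 / 5831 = -0.00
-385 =-385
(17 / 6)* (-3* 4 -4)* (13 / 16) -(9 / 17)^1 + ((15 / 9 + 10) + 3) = -2315 / 102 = -22.70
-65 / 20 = -13 / 4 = -3.25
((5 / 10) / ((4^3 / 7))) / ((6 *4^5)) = 7 / 786432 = 0.00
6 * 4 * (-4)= -96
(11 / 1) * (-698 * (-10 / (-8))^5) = -11996875 / 512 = -23431.40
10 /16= 5 /8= 0.62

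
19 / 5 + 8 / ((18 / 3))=77 / 15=5.13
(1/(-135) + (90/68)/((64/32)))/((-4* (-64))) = 6007/2350080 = 0.00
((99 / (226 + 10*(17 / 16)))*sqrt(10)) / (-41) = -264*sqrt(10) / 25871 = -0.03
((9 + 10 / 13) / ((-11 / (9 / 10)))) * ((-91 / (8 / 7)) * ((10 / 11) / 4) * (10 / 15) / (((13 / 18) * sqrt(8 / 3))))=168021 * sqrt(6) / 50336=8.18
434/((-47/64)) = -27776/47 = -590.98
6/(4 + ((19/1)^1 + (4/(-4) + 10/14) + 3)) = 7/30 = 0.23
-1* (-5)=5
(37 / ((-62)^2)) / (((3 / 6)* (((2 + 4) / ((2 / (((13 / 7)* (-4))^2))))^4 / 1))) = 213297637 / 8322717457234132992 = 0.00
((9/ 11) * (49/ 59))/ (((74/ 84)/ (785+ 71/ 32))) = 233293851/ 384208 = 607.21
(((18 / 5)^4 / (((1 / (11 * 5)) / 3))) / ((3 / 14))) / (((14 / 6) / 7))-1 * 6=48498162 / 125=387985.30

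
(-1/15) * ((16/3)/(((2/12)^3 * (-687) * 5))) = 128/5725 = 0.02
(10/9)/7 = 10/63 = 0.16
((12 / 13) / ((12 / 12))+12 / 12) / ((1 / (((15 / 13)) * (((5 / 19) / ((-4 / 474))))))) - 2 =-457219 / 6422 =-71.20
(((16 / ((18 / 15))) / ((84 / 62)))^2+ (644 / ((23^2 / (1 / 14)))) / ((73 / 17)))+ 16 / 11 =7207591222 / 73303461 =98.33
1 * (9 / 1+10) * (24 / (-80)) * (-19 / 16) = 1083 / 160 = 6.77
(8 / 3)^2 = 64 / 9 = 7.11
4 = 4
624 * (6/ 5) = 3744/ 5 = 748.80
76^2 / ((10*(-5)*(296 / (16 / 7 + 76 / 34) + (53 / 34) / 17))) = -449032016 / 254849825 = -1.76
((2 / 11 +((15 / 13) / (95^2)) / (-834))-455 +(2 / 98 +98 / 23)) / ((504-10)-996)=36434459083017 / 40596227051380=0.90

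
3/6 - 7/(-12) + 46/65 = 1397/780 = 1.79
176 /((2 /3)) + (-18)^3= -5568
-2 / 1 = -2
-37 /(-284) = 37 /284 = 0.13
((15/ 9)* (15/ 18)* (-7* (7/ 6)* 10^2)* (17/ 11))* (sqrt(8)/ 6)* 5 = -2603125* sqrt(2)/ 891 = -4131.73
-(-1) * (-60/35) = -12/7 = -1.71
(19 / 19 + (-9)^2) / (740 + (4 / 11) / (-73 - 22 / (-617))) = 0.11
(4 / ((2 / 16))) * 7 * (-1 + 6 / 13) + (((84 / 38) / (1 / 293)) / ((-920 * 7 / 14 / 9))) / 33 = -75613727 / 624910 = -121.00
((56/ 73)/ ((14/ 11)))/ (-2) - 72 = -5278/ 73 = -72.30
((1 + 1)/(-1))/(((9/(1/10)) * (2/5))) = -1/18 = -0.06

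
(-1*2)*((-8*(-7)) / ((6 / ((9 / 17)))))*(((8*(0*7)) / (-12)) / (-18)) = 0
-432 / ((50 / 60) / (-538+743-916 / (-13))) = -9281952 / 65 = -142799.26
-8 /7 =-1.14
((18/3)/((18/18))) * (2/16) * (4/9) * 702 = 234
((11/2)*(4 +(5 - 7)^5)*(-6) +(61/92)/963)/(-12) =-81862765/1063152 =-77.00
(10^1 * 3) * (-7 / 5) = -42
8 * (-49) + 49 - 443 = -786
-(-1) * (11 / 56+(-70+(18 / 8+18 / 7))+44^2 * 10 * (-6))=-6508599 / 56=-116224.98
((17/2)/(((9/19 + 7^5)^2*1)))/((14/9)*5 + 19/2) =55233/31715566331804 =0.00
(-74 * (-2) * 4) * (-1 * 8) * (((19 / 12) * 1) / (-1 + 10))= -22496 / 27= -833.19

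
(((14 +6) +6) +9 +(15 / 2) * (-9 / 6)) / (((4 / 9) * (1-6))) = -171 / 16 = -10.69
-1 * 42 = -42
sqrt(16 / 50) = 2* sqrt(2) / 5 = 0.57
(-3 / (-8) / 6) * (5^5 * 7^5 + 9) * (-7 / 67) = -91913297 / 268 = -342960.06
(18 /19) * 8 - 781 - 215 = -18780 /19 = -988.42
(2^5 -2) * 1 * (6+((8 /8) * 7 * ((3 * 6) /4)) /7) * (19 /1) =5985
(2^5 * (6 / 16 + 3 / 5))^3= 3796416 / 125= 30371.33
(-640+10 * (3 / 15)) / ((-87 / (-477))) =-3498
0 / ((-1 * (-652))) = 0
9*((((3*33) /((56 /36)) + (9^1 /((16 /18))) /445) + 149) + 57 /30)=9624555 /4984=1931.09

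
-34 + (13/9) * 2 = -280/9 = -31.11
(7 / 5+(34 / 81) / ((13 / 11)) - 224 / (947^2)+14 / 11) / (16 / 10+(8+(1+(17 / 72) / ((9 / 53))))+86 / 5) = 0.10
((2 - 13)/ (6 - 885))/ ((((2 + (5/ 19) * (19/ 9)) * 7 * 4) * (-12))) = -11/ 754768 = -0.00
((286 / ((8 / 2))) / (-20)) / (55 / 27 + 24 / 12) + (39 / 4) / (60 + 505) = -427791 / 492680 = -0.87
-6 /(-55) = 6 /55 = 0.11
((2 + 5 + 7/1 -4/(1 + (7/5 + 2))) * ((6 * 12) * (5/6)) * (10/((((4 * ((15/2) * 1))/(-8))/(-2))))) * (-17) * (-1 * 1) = 783360/11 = 71214.55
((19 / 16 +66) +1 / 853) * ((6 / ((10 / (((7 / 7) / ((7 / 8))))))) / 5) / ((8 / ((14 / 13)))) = 2750973 / 2217800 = 1.24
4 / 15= 0.27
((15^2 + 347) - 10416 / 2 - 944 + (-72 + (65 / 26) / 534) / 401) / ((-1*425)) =2389812331 / 182013900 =13.13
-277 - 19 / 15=-4174 / 15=-278.27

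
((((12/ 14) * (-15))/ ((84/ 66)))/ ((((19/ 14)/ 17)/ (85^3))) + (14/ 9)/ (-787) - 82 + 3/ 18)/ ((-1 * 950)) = 146416016826607/ 1789874100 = 81802.41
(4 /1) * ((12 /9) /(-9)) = -16 /27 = -0.59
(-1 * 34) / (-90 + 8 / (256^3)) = 71303168 / 188743679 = 0.38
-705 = -705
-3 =-3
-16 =-16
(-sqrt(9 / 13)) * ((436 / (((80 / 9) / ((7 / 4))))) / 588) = -981 * sqrt(13) / 29120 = -0.12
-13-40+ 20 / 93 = -4909 / 93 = -52.78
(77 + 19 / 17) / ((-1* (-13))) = 1328 / 221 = 6.01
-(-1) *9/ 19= 9/ 19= 0.47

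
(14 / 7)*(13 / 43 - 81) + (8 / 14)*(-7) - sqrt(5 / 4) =-166.51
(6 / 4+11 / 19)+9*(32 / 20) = 3131 / 190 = 16.48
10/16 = 5/8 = 0.62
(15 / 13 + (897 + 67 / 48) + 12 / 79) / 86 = 44351689 / 4239456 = 10.46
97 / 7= 13.86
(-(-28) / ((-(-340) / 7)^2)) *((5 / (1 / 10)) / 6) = 343 / 3468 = 0.10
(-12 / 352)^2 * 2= 0.00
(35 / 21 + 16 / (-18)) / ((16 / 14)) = 49 / 72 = 0.68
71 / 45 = 1.58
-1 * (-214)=214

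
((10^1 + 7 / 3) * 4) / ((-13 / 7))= -1036 / 39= -26.56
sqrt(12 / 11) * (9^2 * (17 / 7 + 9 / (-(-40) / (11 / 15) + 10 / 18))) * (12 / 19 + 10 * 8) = 17680.89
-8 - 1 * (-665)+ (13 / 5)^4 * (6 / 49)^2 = 986938821 / 1500625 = 657.69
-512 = -512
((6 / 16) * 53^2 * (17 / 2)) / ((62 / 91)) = 13036569 / 992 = 13141.70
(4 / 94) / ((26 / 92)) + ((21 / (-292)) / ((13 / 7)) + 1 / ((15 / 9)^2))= 161891 / 343100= 0.47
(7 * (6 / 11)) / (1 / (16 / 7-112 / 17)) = -3072 / 187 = -16.43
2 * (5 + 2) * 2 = 28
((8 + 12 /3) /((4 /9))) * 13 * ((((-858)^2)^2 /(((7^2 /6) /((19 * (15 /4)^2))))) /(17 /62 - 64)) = -2100742562868077700 /21511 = -97658991347128.34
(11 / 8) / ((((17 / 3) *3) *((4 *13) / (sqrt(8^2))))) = 0.01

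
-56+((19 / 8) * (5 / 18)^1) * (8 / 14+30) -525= -282659 / 504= -560.83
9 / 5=1.80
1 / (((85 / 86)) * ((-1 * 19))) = -86 / 1615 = -0.05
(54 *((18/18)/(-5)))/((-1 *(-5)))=-54/25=-2.16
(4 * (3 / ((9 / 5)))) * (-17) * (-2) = 680 / 3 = 226.67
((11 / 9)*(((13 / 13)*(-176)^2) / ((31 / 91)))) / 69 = 31006976 / 19251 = 1610.67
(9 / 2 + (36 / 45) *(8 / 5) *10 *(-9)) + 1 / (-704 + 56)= -110.70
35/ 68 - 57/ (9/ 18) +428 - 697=-26009/ 68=-382.49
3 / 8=0.38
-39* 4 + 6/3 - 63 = -217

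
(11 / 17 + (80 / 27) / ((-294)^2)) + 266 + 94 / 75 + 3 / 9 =66512121538 / 247963275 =268.23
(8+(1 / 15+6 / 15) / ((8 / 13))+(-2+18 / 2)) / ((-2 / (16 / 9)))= -1891 / 135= -14.01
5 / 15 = 1 / 3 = 0.33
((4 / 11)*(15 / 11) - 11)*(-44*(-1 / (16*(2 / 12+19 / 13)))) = -49569 / 2794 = -17.74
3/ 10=0.30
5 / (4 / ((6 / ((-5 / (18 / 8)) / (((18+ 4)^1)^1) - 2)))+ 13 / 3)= 1485 / 871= 1.70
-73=-73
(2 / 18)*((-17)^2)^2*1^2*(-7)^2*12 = 16370116 / 3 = 5456705.33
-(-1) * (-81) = -81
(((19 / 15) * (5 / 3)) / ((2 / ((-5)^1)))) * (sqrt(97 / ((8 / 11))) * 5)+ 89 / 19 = 89 / 19 - 475 * sqrt(2134) / 72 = -300.08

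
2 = 2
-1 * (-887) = 887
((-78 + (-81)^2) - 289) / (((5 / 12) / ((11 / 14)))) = 408804 / 35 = 11680.11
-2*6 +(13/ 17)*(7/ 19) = -3785/ 323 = -11.72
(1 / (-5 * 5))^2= 1 / 625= 0.00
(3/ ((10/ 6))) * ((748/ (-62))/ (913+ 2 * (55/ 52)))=-2652/ 111755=-0.02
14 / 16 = 0.88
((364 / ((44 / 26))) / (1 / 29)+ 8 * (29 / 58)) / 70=34329 / 385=89.17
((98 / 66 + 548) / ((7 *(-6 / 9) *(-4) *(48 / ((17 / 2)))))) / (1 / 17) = 5240437 / 59136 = 88.62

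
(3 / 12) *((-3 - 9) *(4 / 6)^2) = -4 / 3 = -1.33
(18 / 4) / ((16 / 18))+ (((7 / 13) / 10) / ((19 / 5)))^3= 1220607749 / 241107568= 5.06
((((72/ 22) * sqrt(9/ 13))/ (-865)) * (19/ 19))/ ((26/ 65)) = -54 * sqrt(13)/ 24739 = -0.01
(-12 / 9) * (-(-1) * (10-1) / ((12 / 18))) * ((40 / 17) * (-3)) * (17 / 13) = 2160 / 13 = 166.15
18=18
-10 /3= -3.33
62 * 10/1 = 620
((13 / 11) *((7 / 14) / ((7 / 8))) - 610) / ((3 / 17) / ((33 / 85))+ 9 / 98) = -656852 / 589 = -1115.20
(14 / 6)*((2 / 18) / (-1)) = -7 / 27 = -0.26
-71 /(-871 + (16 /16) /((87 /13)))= 6177 /75764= 0.08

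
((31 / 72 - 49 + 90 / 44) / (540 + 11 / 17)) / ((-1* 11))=626399 / 80071992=0.01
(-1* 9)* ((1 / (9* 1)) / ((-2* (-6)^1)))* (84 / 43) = -7 / 43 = -0.16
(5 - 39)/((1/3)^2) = -306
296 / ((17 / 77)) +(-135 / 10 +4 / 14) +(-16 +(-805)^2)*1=154542085 / 238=649336.49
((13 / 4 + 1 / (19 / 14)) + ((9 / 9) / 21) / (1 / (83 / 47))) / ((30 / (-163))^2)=8113348961 / 67510800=120.18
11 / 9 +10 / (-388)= 2089 / 1746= 1.20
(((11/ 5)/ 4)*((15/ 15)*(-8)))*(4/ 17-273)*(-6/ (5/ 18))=-11017512/ 425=-25923.56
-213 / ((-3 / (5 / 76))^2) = -1775 / 17328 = -0.10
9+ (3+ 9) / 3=13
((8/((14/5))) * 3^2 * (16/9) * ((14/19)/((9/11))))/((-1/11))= -452.87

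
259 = 259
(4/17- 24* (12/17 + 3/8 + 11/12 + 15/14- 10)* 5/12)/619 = 99311/883932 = 0.11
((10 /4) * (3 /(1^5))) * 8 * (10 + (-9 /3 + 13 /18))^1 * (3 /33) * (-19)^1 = -26410 /33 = -800.30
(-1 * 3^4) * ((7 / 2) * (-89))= 50463 / 2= 25231.50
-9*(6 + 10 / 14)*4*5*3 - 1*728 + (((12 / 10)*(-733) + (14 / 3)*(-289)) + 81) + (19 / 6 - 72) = -459887 / 70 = -6569.81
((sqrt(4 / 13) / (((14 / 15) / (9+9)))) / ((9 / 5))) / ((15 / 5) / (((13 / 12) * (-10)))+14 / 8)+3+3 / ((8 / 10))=3000 * sqrt(13) / 2681+27 / 4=10.78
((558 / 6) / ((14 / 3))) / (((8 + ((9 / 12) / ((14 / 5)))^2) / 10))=624960 / 25313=24.69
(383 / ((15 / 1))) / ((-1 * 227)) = -0.11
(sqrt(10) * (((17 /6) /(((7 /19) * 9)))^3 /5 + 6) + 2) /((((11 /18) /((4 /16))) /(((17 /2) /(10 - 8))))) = 153 /44 + 28118048059 * sqrt(10) /2640496320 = 37.15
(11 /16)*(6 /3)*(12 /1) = 33 /2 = 16.50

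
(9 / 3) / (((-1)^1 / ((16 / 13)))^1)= -48 / 13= -3.69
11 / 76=0.14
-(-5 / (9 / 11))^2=-37.35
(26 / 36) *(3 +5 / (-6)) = 169 / 108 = 1.56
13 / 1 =13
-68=-68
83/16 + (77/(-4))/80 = 1583/320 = 4.95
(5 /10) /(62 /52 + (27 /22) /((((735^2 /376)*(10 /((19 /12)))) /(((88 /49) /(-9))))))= 1720616625 /4102916003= 0.42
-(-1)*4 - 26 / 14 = 15 / 7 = 2.14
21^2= 441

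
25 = 25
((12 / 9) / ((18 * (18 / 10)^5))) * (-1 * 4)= -25000 / 1594323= -0.02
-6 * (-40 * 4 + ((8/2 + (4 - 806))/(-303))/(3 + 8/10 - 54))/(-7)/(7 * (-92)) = 6086235/28570577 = 0.21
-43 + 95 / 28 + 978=26275 / 28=938.39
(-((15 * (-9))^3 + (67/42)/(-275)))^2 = 807544719180148954489/133402500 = 6053445169169.61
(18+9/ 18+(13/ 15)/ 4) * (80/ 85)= 4492/ 255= 17.62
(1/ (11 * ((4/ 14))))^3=343/ 10648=0.03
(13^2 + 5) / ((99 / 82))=144.12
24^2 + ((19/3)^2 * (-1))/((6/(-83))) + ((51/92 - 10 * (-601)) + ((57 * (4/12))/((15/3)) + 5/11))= 976242701/136620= 7145.68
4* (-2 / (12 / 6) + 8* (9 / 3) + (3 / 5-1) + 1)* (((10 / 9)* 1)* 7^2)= 46256 / 9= 5139.56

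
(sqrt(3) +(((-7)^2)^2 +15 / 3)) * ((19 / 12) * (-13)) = -99047 / 2 - 247 * sqrt(3) / 12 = -49559.15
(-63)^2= 3969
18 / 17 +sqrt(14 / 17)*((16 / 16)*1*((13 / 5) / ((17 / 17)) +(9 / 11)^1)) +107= 188*sqrt(238) / 935 +1837 / 17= 111.16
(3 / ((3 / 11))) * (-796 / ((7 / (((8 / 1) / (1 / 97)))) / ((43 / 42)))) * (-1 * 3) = 146085104 / 49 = 2981328.65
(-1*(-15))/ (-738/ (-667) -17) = -10005/ 10601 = -0.94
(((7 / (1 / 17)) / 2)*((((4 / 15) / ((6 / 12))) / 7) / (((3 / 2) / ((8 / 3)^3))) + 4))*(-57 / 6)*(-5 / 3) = 3408619 / 729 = 4675.75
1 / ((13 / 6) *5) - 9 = -579 / 65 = -8.91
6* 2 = 12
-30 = -30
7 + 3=10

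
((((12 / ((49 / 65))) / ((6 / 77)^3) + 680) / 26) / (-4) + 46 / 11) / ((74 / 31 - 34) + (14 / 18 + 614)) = -208015673 / 372264464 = -0.56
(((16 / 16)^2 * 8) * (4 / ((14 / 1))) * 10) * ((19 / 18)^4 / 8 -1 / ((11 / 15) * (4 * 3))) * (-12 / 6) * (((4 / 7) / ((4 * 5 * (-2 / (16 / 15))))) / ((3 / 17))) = 26096428 / 159137055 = 0.16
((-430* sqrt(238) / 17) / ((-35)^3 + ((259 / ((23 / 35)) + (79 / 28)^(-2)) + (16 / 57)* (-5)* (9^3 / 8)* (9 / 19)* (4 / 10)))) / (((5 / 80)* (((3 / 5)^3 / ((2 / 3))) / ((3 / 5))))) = 2228217989000* sqrt(238) / 126372245000931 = 0.27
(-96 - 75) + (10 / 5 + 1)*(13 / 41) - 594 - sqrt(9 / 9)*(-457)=-307.05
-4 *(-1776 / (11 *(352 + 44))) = 1.63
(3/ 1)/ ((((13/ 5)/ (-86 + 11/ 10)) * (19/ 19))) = -2547/ 26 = -97.96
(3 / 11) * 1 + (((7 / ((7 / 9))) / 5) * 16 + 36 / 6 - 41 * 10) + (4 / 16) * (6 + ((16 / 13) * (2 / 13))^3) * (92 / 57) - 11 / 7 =-39623631712766 / 105924323505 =-374.07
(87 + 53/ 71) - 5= 5875/ 71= 82.75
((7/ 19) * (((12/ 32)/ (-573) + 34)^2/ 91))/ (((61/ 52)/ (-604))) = -2409.65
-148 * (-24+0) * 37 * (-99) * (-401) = 5217401376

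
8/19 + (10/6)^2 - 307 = -51950/171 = -303.80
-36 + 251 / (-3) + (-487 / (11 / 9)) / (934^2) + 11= -3128281765 / 28787748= -108.67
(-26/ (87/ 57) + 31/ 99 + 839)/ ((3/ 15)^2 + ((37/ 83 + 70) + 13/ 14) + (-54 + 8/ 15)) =68580136100/ 1496882937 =45.82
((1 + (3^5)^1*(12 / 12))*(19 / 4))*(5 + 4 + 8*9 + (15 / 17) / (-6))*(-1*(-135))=430122285 / 34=12650655.44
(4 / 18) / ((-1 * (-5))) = 0.04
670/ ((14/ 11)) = 3685/ 7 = 526.43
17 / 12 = 1.42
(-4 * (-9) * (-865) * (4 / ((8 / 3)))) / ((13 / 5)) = -233550 / 13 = -17965.38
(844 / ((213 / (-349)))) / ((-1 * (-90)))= -147278 / 9585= -15.37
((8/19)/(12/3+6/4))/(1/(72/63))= 128/1463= 0.09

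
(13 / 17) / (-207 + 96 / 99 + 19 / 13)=-5577 / 1491920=-0.00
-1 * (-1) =1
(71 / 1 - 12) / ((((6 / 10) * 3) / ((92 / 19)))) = 27140 / 171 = 158.71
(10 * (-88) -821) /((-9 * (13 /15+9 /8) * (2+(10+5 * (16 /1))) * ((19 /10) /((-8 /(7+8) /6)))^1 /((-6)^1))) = 30240 /104443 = 0.29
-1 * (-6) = 6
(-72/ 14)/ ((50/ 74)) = -1332/ 175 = -7.61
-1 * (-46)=46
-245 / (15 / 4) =-196 / 3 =-65.33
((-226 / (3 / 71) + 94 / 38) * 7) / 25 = -2133131 / 1425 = -1496.93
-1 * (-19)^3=6859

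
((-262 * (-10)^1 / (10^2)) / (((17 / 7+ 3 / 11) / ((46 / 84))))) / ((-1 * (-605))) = 3013 / 343200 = 0.01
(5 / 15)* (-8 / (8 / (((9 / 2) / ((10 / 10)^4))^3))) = -243 / 8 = -30.38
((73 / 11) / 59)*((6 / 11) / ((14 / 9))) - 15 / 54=-0.24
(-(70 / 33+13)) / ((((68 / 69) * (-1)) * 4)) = 11477 / 2992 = 3.84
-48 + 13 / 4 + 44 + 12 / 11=15 / 44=0.34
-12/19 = -0.63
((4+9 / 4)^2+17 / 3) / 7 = 2147 / 336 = 6.39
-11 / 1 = -11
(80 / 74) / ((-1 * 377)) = -0.00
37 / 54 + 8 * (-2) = -827 / 54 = -15.31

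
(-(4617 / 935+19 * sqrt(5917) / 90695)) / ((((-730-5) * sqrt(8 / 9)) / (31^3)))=566029 * sqrt(2) * (sqrt(5917)+23571) / 88881100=212.98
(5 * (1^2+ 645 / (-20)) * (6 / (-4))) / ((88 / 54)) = 50625 / 352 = 143.82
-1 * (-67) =67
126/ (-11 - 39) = -63/ 25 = -2.52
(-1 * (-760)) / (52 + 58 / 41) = 3116 / 219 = 14.23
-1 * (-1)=1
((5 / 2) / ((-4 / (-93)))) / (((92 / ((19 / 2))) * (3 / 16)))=2945 / 92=32.01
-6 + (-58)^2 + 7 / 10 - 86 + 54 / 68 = 278247 / 85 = 3273.49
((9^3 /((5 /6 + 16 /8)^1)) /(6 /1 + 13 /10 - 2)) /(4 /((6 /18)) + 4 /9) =98415 /25228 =3.90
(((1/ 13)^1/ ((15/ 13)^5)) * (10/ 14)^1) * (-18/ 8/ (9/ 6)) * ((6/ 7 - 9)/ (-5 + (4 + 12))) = 542659/ 18191250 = 0.03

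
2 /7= 0.29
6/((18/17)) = 17/3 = 5.67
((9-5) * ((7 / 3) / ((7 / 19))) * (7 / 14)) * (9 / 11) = 114 / 11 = 10.36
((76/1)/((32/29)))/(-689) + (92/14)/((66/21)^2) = 0.57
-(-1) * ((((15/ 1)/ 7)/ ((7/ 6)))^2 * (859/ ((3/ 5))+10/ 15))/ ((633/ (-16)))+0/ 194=-61876800/ 506611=-122.14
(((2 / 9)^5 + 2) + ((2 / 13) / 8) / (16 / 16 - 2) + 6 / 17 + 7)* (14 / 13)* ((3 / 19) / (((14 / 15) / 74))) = 90139693595 / 716290614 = 125.84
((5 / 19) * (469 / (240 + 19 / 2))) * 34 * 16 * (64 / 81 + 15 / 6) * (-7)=-4759562080 / 767961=-6197.66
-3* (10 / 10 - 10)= 27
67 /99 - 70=-6863 /99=-69.32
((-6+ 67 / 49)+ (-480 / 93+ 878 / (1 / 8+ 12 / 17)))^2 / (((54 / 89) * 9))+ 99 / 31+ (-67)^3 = -1432555304452895827 / 14318868607974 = -100046.68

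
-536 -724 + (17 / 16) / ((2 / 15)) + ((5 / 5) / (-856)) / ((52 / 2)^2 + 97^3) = -3915486062299 / 3127306976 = -1252.03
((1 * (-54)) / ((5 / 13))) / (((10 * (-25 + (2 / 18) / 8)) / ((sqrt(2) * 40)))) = 202176 * sqrt(2) / 8995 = 31.79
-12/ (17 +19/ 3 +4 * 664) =-18/ 4019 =-0.00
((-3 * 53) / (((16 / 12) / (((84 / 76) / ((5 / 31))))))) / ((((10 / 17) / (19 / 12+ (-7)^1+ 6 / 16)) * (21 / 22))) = 111528483 / 15200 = 7337.40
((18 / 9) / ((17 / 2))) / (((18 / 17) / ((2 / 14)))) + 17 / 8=1087 / 504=2.16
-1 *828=-828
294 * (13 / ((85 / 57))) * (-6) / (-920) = 326781 / 19550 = 16.72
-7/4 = -1.75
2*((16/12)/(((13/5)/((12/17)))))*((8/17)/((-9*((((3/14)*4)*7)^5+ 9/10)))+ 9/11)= 17133925280/28925635167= 0.59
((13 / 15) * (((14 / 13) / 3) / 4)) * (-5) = -7 / 18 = -0.39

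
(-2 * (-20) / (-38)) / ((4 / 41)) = -205 / 19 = -10.79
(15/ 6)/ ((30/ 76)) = 19/ 3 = 6.33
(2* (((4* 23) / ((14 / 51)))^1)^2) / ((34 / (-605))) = -195867540 / 49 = -3997296.73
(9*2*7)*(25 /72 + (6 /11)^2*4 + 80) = 4972471 /484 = 10273.70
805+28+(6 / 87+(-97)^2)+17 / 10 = 2970693 / 290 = 10243.77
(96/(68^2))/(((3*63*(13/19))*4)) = 0.00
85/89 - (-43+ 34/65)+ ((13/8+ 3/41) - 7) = 72351197/1897480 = 38.13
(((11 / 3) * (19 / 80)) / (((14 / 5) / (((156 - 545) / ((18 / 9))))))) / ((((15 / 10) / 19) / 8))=-1544719 / 252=-6129.84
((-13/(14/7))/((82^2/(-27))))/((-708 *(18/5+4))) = -585/120601664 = -0.00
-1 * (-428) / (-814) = -214 / 407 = -0.53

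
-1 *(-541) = 541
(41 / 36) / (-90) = -41 / 3240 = -0.01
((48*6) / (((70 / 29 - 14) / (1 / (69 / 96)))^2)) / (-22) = -53824 / 285131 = -0.19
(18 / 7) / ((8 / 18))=81 / 14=5.79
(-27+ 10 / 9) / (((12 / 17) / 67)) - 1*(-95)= -255127 / 108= -2362.29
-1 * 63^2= -3969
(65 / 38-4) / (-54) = 29 / 684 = 0.04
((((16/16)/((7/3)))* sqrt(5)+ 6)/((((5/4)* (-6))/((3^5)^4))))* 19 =-264995614476/5- 132497807238* sqrt(5)/35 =-61464097291.02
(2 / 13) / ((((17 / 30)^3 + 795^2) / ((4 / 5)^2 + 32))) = 1762560 / 221840838869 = 0.00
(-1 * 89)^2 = 7921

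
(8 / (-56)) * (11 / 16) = -0.10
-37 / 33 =-1.12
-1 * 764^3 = -445943744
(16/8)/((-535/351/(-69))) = 48438/535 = 90.54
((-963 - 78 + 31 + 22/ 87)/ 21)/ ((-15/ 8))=25.64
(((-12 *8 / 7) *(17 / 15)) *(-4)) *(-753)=-1638528 / 35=-46815.09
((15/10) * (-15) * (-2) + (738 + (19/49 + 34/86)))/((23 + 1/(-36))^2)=2140254576/1441038403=1.49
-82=-82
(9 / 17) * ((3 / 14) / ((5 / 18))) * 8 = 1944 / 595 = 3.27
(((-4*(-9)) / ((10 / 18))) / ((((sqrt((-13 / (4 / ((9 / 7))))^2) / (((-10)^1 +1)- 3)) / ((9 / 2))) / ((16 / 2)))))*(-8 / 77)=696.03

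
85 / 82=1.04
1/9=0.11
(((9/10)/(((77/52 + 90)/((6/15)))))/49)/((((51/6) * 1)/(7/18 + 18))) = 17212/99064525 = 0.00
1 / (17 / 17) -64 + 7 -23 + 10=-69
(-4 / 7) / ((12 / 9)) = -3 / 7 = -0.43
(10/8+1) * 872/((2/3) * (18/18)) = 2943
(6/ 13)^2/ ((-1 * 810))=-2/ 7605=-0.00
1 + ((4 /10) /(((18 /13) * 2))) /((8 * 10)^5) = 294912000013 /294912000000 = 1.00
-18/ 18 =-1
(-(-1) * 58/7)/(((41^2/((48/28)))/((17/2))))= 5916/82369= 0.07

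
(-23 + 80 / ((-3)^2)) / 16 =-127 / 144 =-0.88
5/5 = 1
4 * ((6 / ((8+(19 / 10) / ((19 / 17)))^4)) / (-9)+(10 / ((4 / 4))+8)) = 19122244696 / 265587843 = 72.00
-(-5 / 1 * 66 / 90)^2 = -121 / 9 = -13.44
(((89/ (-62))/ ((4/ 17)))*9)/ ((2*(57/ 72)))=-34.68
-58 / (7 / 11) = -638 / 7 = -91.14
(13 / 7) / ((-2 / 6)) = -39 / 7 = -5.57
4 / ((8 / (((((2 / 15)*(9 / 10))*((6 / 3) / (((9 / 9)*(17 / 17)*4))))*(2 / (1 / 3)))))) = 9 / 50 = 0.18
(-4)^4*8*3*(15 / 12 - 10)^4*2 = 72030000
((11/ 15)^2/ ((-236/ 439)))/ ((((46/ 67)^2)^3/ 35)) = -33635411617045777/ 100617033035520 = -334.29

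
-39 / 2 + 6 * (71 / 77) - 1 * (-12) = -1.97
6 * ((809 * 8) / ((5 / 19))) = 737808 / 5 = 147561.60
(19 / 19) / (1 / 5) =5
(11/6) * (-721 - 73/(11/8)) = -8515/6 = -1419.17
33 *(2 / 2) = 33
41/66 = 0.62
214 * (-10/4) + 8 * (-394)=-3687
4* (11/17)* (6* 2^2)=1056/17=62.12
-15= -15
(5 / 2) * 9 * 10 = 225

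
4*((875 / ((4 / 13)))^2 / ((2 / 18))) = 1164515625 / 4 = 291128906.25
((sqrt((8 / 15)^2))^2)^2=4096 / 50625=0.08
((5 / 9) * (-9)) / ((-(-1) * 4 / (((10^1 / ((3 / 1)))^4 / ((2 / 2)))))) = -12500 / 81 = -154.32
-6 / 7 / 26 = -3 / 91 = -0.03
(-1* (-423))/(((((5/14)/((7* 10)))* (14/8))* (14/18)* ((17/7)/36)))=15349824/17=902930.82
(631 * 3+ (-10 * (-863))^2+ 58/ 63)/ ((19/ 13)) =60998132221/ 1197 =50959174.79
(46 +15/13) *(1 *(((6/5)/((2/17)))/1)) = 31263/65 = 480.97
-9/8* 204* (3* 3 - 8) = -459/2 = -229.50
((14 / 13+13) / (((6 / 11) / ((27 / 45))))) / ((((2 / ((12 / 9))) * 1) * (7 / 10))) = 1342 / 91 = 14.75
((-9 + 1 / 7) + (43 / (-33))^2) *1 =-54575 / 7623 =-7.16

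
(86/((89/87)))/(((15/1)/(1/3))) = 2494/1335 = 1.87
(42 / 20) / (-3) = -0.70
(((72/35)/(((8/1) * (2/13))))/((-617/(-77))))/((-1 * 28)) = -0.01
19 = 19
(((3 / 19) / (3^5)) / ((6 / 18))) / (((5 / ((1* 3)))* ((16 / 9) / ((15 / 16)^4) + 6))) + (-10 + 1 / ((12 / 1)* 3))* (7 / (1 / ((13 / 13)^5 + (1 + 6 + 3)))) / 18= -993267676871 / 23283998856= -42.66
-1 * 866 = -866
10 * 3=30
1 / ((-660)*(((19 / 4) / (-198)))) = 6 / 95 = 0.06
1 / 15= 0.07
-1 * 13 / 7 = -13 / 7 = -1.86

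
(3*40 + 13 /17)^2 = 4214809 /289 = 14584.11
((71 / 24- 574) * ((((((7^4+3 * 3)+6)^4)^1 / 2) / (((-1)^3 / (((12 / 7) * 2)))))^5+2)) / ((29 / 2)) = 78287761152355332306880880108777284233966192631634360810060971194281162525345 / 2924418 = 26770373165653929194417790000000000000000000000000000000000000000000000.00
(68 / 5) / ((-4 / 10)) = -34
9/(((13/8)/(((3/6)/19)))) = 36/247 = 0.15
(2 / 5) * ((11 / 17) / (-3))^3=-2662 / 663255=-0.00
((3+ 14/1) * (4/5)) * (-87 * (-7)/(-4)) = -10353/5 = -2070.60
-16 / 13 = -1.23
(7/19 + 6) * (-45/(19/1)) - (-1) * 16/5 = -21449/1805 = -11.88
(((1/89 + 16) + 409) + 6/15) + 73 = 221793/445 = 498.41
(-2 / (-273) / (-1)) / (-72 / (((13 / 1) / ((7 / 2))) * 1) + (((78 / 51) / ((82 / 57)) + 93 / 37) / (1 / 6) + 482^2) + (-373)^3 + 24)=51578 / 363726389268837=0.00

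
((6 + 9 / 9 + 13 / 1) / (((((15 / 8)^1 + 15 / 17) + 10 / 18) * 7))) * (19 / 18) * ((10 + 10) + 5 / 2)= 116280 / 5677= 20.48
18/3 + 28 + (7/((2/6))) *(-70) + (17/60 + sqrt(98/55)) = -86143/60 + 7 *sqrt(110)/55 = -1434.38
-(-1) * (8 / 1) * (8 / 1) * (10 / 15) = 128 / 3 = 42.67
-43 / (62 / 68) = -1462 / 31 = -47.16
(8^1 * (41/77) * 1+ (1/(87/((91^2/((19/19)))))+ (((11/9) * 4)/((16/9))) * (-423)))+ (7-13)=-28666531/26796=-1069.81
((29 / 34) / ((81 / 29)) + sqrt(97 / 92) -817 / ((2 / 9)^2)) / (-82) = 91124047 / 451656 -sqrt(2231) / 3772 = 201.74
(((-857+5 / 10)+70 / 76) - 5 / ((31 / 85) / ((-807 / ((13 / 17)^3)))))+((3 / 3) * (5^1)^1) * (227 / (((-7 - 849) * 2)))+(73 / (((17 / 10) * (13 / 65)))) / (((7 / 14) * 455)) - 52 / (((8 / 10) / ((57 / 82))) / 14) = 251340107403011919 / 10808860955984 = 23253.15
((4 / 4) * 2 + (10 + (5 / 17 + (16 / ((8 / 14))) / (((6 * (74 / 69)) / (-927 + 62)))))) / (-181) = 2359772 / 113849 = 20.73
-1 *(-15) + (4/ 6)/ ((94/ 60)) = 725/ 47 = 15.43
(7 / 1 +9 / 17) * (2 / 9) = 256 / 153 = 1.67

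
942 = 942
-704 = -704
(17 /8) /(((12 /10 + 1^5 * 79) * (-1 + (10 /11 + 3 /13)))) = 2431 /12832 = 0.19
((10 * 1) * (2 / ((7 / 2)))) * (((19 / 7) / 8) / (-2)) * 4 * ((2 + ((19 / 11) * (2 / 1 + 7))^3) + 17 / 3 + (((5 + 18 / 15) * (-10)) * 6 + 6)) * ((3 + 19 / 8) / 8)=-494934515 / 55902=-8853.61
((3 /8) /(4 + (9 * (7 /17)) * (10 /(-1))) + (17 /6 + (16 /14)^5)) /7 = 1081699625 /1586849712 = 0.68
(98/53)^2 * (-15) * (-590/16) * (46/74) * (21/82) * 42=107763542775/8522506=12644.58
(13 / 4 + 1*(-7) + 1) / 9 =-11 / 36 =-0.31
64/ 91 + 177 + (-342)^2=10659895/ 91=117141.70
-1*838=-838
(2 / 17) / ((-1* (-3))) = 0.04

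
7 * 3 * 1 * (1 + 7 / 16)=30.19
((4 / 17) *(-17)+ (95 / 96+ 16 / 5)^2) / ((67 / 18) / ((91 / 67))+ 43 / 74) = 10513528207 / 2576768000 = 4.08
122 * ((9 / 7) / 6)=26.14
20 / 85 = 4 / 17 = 0.24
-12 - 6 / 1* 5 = -42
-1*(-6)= 6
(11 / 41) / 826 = 11 / 33866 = 0.00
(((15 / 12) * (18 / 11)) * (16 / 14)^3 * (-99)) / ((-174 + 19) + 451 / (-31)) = 44640 / 25039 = 1.78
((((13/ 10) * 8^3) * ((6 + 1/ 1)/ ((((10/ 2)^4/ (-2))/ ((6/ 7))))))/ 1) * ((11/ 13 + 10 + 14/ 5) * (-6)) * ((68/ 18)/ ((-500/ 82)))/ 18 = -36.02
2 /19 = 0.11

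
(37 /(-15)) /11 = -37 /165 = -0.22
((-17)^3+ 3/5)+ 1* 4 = -24542/5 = -4908.40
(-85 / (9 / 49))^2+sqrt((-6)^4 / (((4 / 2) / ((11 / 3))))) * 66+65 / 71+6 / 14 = 396 * sqrt(66)+8621624933 / 40257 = 217381.73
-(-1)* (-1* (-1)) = 1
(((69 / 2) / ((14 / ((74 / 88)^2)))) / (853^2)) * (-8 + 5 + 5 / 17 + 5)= 3683979 / 670517887424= 0.00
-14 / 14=-1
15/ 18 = 5/ 6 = 0.83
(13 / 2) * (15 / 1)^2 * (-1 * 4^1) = -5850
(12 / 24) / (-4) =-1 / 8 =-0.12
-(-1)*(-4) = -4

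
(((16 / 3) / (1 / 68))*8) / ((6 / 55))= 239360 / 9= 26595.56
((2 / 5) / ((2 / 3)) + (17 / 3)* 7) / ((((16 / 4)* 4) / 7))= 1057 / 60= 17.62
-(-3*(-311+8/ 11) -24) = -9975/ 11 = -906.82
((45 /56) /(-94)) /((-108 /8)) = 5 /7896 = 0.00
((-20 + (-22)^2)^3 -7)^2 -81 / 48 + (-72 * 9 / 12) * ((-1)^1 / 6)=159671647035065221 / 16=9979477939691576.31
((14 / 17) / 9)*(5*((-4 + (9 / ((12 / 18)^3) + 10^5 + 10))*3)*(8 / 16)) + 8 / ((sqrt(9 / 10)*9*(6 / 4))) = 16*sqrt(10) / 81 + 28010185 / 408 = 68653.04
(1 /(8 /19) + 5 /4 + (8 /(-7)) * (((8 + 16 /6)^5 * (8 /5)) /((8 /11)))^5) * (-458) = 100398757950170798797967577104449257512975553367 /74137753326262500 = 1354219050965031347557688000000.00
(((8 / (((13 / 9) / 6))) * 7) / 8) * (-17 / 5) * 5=-6426 / 13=-494.31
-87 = -87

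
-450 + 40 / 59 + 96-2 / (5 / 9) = -105292 / 295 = -356.92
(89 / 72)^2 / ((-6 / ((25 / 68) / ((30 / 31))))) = -1227755 / 12690432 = -0.10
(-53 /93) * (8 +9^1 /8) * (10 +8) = -11607 /124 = -93.60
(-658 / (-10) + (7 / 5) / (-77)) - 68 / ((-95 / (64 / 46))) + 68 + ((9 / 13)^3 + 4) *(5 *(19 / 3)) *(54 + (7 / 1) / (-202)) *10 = 1186572098825587 / 15999883185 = 74161.30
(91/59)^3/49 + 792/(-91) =-8.63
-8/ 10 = -4/ 5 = -0.80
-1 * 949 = -949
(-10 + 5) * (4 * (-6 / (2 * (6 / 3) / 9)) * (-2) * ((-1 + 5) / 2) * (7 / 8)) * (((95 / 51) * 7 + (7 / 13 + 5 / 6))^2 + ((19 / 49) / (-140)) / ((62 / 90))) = -29119545377805 / 148378958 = -196251.18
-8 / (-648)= 1 / 81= 0.01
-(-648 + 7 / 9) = 5825 / 9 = 647.22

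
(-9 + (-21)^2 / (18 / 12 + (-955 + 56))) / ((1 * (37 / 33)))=-562221 / 66415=-8.47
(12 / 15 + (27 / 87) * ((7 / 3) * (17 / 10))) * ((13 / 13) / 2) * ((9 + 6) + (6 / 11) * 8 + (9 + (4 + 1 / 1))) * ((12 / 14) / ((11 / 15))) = 1945467 / 49126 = 39.60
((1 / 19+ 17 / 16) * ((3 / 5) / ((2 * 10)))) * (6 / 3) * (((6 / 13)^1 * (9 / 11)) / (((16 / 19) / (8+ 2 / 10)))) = 1125819 / 4576000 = 0.25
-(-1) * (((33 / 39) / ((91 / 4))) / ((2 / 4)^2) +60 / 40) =3901 / 2366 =1.65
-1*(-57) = 57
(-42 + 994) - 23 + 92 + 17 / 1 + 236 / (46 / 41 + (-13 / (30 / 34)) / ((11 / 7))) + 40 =58595746 / 55837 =1049.41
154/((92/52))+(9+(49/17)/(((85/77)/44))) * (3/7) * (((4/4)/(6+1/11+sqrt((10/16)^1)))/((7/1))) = 1692550835426/19165993035 - 43322114 * sqrt(10)/833304045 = 88.15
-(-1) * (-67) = -67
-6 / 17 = -0.35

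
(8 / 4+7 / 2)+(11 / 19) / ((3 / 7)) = 781 / 114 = 6.85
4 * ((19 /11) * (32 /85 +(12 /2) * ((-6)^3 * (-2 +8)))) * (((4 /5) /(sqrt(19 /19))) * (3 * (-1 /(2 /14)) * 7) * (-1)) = -29535550464 /4675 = -6317764.81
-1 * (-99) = 99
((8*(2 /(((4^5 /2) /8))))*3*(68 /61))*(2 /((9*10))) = 17 /915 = 0.02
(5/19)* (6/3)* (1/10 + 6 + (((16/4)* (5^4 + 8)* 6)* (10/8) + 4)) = 190001/19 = 10000.05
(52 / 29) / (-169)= -4 / 377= -0.01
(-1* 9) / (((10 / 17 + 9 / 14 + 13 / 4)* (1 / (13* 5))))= -30940 / 237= -130.55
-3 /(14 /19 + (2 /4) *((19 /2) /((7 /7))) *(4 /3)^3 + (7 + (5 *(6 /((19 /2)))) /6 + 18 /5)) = -7695 /59309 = -0.13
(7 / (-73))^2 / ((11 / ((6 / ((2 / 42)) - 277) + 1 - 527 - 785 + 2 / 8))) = -286503 / 234476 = -1.22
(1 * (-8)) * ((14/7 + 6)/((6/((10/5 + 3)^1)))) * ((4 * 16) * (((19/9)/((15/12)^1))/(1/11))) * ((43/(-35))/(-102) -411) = 1256040214528/48195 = 26061629.10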